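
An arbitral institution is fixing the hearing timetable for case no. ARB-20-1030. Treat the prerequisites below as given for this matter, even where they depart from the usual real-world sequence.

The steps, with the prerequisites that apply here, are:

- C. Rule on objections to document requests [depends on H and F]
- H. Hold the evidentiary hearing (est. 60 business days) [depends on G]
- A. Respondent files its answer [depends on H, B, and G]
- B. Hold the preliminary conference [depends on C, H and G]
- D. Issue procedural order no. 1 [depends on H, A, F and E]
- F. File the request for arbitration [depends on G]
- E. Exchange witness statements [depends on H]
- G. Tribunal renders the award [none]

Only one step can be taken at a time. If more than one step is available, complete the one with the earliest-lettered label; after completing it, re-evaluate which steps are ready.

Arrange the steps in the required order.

Only G has no prerequisites, so it is first.
F and H are both available; F has the earlier label → F.
H is the only step now ready → H.
C and E are both available; C has the earlier label → C.
B now also ready, so the ready set is {B, E}; B has the earlier label → B.
Now A and E have their prerequisites met. A has the earlier label, so A next.
That leaves E as the only ready step → E.
D needed A, E, F and H, now all done → D.

G, F, H, C, B, A, E, D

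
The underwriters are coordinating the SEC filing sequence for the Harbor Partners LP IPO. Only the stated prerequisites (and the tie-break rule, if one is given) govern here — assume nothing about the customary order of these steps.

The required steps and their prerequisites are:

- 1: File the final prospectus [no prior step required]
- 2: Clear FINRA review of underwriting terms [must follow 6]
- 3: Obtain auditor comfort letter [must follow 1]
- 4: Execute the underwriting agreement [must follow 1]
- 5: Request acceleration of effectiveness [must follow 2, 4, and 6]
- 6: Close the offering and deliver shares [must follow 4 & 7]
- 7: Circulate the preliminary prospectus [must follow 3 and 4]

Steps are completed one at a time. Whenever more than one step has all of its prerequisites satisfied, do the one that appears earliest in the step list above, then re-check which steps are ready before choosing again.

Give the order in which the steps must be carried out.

1 3 4 7 6 2 5

1 is the only step with nothing outstanding, so it goes first.
3 and 4 are both available; 3 is listed earlier → 3.
4 is the only step now ready → 4.
7 needed 3 and 4, now all done → 7.
That leaves 6 as the only ready step → 6.
Next only 2 has its prerequisites met → 2.
5 needed 2, 4 and 6, now all done → 5.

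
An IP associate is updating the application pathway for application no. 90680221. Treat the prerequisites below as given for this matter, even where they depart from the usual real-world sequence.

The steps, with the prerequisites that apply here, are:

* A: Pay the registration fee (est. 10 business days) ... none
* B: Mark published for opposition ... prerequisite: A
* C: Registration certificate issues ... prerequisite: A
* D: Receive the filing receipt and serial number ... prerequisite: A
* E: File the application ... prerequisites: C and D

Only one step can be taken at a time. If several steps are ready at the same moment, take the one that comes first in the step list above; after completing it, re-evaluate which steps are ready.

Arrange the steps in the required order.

A is the only step with nothing outstanding, so it goes first.
Now B, C and D have their prerequisites met. B is listed earlier, so B next.
Now C and D have their prerequisites met. C is listed earlier, so C next.
That leaves D as the only ready step → D.
Next only E has its prerequisites met → E.

A B C D E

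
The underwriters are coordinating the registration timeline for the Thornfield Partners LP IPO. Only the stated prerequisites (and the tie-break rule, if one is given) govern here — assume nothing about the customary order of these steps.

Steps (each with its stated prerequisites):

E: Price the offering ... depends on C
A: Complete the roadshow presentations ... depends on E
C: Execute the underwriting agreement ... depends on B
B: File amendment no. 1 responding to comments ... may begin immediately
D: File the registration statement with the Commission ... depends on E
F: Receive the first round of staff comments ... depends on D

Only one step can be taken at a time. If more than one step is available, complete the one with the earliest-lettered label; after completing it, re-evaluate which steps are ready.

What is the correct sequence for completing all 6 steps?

B C E A D F

B is the only step with nothing outstanding, so it goes first.
C is the only step now ready → C.
Next only E has its prerequisites met → E.
Now A and D have their prerequisites met. A has the earlier label, so A next.
D needed E, now all done → D.
F needed D, now all done → F.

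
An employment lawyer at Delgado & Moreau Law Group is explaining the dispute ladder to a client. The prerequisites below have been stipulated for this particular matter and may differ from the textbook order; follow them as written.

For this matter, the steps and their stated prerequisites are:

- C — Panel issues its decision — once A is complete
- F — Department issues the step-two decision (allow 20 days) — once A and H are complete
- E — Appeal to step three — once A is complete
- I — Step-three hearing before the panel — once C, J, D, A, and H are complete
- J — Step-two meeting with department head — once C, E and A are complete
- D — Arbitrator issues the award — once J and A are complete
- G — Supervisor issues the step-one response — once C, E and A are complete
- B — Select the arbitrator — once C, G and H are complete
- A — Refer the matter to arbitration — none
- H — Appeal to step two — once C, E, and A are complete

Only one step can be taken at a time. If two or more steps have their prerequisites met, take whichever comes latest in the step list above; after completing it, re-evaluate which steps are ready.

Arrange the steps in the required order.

A has no prerequisites → A first.
E and C are both available; E is listed later → E.
C is the only step now ready → C.
H, G and J are all available; H is listed later → H.
F now also ready, so the ready set is {G, J, F}; G is listed later → G.
Ready: B, J and F. B is listed later → B.
Ready: J and F. J is listed later → J.
D now also ready, so the ready set is {D, F}; D is listed later → D.
Now I and F have their prerequisites met. I is listed later, so I next.
F needed H and A, now all done → F.

A, E, C, H, G, B, J, D, I, F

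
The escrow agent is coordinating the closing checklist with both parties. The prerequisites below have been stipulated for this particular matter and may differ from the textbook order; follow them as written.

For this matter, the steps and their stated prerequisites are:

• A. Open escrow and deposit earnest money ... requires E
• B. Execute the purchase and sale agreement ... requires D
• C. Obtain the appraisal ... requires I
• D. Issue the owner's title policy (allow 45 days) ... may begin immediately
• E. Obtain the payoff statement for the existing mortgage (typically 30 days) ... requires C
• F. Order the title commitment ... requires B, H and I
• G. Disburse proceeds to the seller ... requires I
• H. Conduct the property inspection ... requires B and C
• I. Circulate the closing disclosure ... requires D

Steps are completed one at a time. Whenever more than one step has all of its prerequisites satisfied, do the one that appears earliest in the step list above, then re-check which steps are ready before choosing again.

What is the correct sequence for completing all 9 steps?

D has no prerequisites → D first.
Now B and I have their prerequisites met. B is listed earlier, so B next.
I needed D, now all done → I.
Ready: C and G. C is listed earlier → C.
Now E, G and H have their prerequisites met. E is listed earlier, so E next.
A now also ready, so the ready set is {A, G, H}; A is listed earlier → A.
Ready: G and H. G is listed earlier → G.
H needed B and C, now all done → H.
That leaves F as the only ready step → F.

D → B → I → C → E → A → G → H → F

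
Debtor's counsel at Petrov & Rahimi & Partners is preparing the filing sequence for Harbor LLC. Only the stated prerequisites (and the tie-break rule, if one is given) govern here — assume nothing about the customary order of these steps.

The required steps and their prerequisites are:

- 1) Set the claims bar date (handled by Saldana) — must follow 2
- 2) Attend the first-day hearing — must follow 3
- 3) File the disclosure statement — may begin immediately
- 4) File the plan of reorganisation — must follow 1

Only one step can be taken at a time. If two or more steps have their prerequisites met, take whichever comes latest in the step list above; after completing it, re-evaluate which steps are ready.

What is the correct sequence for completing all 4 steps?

3 has no prerequisites → 3 first.
2 is the only step now ready → 2.
1 needed 2, now all done → 1.
That leaves 4 as the only ready step → 4.

3 2 1 4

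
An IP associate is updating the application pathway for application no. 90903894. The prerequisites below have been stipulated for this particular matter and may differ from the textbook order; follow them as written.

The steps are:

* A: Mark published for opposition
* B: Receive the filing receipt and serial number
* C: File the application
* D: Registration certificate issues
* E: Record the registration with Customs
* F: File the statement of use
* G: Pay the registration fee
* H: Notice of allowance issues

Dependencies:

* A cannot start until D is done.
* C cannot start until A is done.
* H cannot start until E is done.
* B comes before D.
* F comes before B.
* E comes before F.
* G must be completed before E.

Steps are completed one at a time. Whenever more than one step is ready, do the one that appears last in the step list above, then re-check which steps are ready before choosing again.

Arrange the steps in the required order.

G is the only step with nothing outstanding, so it goes first.
That leaves E as the only ready step → E.
Now H and F have their prerequisites met. H is listed later, so H next.
Next only F has its prerequisites met → F.
B is the only step now ready → B.
Next only D has its prerequisites met → D.
A needed D, now all done → A.
That leaves C as the only ready step → C.

G, E, H, F, B, D, A, C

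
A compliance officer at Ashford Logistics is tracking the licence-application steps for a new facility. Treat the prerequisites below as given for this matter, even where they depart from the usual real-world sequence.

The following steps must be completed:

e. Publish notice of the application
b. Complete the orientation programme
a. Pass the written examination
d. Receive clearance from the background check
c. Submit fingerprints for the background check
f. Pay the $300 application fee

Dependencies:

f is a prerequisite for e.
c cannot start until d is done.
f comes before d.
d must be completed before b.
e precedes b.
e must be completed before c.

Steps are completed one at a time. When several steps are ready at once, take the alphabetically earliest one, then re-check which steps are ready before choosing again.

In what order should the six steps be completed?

a and f have no prerequisites; a has the earlier label, so a is first.
Next only f has its prerequisites met → f.
Ready: d and e. d has the earlier label → d.
Next only e has its prerequisites met → e.
b and c are both available; b has the earlier label → b.
Next only c has its prerequisites met → c.

a, f, d, e, b, c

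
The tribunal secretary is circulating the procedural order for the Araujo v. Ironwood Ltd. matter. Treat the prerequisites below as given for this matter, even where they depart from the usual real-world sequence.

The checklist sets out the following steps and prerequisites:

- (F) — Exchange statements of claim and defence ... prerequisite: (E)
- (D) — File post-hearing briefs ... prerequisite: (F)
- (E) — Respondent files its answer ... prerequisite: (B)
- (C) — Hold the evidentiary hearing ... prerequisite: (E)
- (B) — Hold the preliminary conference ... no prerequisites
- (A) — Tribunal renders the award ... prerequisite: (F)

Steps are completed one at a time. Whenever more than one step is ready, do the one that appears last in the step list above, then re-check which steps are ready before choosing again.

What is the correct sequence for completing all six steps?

(B) is the only step with nothing outstanding, so it goes first.
(E) needed (B), now all done → (E).
Now (C) and (F) have their prerequisites met. (C) is listed later, so (C) next.
That leaves (F) as the only ready step → (F).
Ready: (A) and (D). (A) is listed later → (A).
Next only (D) has its prerequisites met → (D).

(B), (E), (C), (F), (A), (D)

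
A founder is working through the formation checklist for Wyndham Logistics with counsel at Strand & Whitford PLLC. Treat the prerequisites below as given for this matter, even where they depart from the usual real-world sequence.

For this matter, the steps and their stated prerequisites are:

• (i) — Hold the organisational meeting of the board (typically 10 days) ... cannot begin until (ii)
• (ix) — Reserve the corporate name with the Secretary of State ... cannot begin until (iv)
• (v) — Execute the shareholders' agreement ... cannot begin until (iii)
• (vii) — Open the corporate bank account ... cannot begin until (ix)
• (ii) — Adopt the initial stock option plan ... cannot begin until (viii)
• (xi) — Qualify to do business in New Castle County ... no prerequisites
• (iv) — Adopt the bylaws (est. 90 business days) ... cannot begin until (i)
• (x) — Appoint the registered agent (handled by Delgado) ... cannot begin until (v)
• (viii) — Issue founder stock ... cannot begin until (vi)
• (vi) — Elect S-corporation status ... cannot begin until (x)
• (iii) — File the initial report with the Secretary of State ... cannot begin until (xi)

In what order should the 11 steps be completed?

(xi), (iii), (v), (x), (vi), (viii), (ii), (i), (iv), (ix), (vii)

(xi) is the only step with nothing outstanding, so it goes first.
(iii) needed (xi), now all done → (iii).
(v) needed (iii), now all done → (v).
That leaves (x) as the only ready step → (x).
(vi) needed (x), now all done → (vi).
Next only (viii) has its prerequisites met → (viii).
(ii) needed (viii), now all done → (ii).
That leaves (i) as the only ready step → (i).
Next only (iv) has its prerequisites met → (iv).
That leaves (ix) as the only ready step → (ix).
(vii) needed (ix), now all done → (vii).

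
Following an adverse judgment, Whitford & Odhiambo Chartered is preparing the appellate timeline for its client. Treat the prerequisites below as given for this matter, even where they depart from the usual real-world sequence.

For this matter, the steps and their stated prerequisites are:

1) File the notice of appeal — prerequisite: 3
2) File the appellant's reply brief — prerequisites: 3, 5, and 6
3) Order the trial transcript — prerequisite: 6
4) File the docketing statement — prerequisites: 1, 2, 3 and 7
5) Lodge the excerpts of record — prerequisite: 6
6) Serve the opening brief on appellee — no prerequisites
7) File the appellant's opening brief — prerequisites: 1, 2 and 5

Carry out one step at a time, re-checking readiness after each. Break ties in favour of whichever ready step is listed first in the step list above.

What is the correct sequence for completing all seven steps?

6 → 3 → 1 → 5 → 2 → 7 → 4

Only 6 has no prerequisites, so it is first.
Ready: 3 and 5. 3 is listed earlier → 3.
Ready: 1 and 5. 1 is listed earlier → 1.
5 is the only step now ready → 5.
Next only 2 has its prerequisites met → 2.
Next only 7 has its prerequisites met → 7.
4 needed 1, 2, 3 and 7, now all done → 4.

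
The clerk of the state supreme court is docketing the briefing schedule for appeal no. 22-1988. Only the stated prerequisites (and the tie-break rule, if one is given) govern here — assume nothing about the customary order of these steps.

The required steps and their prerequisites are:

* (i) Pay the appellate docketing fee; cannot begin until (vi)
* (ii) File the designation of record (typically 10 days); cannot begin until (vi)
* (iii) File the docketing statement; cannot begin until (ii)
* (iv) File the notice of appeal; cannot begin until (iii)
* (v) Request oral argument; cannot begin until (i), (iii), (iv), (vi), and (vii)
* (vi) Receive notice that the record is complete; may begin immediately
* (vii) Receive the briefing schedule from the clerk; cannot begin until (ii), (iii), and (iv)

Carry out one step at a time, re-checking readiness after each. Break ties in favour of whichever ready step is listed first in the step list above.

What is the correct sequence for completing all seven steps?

(vi) (i) (ii) (iii) (iv) (vii) (v)

(vi) has no prerequisites → (vi) first.
Ready: (i) and (ii). (i) is listed earlier → (i).
Next only (ii) has its prerequisites met → (ii).
That leaves (iii) as the only ready step → (iii).
That leaves (iv) as the only ready step → (iv).
Next only (vii) has its prerequisites met → (vii).
Next only (v) has its prerequisites met → (v).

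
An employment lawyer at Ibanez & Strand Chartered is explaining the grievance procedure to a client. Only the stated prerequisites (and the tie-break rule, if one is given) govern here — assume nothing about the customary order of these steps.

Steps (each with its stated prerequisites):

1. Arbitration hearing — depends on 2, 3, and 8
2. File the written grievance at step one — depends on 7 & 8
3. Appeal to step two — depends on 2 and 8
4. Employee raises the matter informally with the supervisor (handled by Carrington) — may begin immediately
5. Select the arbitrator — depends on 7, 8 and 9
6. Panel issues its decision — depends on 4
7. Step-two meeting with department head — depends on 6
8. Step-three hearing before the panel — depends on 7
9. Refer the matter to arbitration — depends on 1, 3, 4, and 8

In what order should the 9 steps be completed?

4 → 6 → 7 → 8 → 2 → 3 → 1 → 9 → 5

Only 4 has no prerequisites, so it is first.
6 needed 4, now all done → 6.
That leaves 7 as the only ready step → 7.
8 is the only step now ready → 8.
Next only 2 has its prerequisites met → 2.
3 needed 2 and 8, now all done → 3.
Next only 1 has its prerequisites met → 1.
9 needed 1, 3, 4 and 8, now all done → 9.
Next only 5 has its prerequisites met → 5.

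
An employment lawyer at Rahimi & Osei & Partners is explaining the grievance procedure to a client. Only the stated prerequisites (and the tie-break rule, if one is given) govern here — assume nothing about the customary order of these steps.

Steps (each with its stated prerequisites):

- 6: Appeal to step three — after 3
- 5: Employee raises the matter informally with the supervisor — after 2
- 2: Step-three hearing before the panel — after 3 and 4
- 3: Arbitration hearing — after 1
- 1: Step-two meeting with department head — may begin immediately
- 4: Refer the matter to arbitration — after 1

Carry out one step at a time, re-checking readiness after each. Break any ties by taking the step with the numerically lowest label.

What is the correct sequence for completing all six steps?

1 3 4 2 5 6

1 is the only step with nothing outstanding, so it goes first.
3 and 4 are both available; 3 has the earlier label → 3.
6 now also ready, so the ready set is {4, 6}; 4 has the earlier label → 4.
2 and 6 are both available; 2 has the earlier label → 2.
5 now also ready, so the ready set is {5, 6}; 5 has the earlier label → 5.
6 is the only step now ready → 6.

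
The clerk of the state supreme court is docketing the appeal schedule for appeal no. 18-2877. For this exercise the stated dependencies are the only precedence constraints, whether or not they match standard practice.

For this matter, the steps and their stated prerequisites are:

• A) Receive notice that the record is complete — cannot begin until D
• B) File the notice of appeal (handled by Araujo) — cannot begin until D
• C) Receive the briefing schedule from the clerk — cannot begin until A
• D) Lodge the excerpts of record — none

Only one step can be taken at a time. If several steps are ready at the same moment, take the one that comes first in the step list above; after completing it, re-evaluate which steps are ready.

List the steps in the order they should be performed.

D is the only step with nothing outstanding, so it goes first.
Now A and B have their prerequisites met. A is listed earlier, so A next.
B and C are both available; B is listed earlier → B.
C needed A, now all done → C.

D, A, B, C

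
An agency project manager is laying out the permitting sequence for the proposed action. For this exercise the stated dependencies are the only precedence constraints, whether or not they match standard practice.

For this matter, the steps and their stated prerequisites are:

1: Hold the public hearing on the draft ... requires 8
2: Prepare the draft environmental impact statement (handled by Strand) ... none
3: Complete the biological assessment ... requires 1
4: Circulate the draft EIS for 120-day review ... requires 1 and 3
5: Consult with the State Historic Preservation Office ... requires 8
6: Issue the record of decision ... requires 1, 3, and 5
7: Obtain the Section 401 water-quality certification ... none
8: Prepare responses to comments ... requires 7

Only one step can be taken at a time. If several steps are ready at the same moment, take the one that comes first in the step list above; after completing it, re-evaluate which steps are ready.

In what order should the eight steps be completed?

2 and 7 have no prerequisites; 2 is listed earlier, so 2 is first.
Next only 7 has its prerequisites met → 7.
That leaves 8 as the only ready step → 8.
Now 1 and 5 have their prerequisites met. 1 is listed earlier, so 1 next.
3 now also ready, so the ready set is {3, 5}; 3 is listed earlier → 3.
4 now also ready, so the ready set is {4, 5}; 4 is listed earlier → 4.
5 needed 8, now all done → 5.
6 needed 1, 3 and 5, now all done → 6.

2 7 8 1 3 4 5 6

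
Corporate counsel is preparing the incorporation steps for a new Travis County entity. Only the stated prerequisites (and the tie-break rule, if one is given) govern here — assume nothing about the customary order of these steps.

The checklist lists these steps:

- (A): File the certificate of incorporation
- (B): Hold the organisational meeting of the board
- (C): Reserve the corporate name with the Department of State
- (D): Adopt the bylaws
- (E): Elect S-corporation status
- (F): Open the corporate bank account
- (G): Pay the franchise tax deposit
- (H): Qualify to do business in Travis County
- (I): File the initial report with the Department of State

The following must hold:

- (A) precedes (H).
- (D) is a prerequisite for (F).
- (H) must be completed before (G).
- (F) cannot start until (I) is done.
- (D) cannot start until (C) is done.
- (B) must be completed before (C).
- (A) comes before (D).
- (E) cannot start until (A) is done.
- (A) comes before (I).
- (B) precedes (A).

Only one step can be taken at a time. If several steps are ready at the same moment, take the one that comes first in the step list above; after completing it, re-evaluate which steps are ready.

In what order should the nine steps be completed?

(B) is the only step with nothing outstanding, so it goes first.
Now (A) and (C) have their prerequisites met. (A) is listed earlier, so (A) next.
(C), (E), (H) and (I) are all available; (C) is listed earlier → (C).
(D) now also ready, so the ready set is {(D), (E), (H), (I)}; (D) is listed earlier → (D).
Now (E), (H) and (I) have their prerequisites met. (E) is listed earlier, so (E) next.
Now (H) and (I) have their prerequisites met. (H) is listed earlier, so (H) next.
(G) now also ready, so the ready set is {(G), (I)}; (G) is listed earlier → (G).
Next only (I) has its prerequisites met → (I).
(F) needed (D) and (I), now all done → (F).

(B), (A), (C), (D), (E), (H), (G), (I), (F)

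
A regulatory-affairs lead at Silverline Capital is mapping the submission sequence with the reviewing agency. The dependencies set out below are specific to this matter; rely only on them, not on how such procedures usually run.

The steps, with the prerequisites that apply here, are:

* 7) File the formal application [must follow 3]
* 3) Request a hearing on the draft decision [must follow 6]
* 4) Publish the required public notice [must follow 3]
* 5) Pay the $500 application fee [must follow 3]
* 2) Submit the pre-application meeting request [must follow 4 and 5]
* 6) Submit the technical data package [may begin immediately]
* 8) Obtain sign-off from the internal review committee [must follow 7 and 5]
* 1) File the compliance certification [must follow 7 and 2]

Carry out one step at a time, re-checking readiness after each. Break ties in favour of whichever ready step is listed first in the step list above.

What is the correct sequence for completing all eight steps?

6 has no prerequisites → 6 first.
3 needed 6, now all done → 3.
Ready: 7, 4 and 5. 7 is listed earlier → 7.
Now 4 and 5 have their prerequisites met. 4 is listed earlier, so 4 next.
That leaves 5 as the only ready step → 5.
Ready: 2 and 8. 2 is listed earlier → 2.
1 now also ready, so the ready set is {8, 1}; 8 is listed earlier → 8.
Next only 1 has its prerequisites met → 1.

6, 3, 7, 4, 5, 2, 8, 1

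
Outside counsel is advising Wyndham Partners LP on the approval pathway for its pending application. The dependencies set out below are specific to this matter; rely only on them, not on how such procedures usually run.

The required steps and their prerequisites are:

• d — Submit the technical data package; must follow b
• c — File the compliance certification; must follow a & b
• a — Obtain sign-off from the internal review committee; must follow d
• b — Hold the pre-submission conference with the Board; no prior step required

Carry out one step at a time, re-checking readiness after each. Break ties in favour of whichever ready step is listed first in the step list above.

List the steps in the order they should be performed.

b d a c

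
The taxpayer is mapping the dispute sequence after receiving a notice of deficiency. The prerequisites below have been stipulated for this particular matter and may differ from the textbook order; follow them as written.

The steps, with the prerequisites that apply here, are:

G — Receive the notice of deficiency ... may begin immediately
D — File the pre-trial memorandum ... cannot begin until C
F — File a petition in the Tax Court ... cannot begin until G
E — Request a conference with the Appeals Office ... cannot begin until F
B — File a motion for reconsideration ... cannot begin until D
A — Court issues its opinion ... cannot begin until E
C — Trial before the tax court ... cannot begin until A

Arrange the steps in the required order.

G, F, E, A, C, D, B

G is the only step with nothing outstanding, so it goes first.
Next only F has its prerequisites met → F.
E needed F, now all done → E.
A needed E, now all done → A.
That leaves C as the only ready step → C.
D is the only step now ready → D.
B needed D, now all done → B.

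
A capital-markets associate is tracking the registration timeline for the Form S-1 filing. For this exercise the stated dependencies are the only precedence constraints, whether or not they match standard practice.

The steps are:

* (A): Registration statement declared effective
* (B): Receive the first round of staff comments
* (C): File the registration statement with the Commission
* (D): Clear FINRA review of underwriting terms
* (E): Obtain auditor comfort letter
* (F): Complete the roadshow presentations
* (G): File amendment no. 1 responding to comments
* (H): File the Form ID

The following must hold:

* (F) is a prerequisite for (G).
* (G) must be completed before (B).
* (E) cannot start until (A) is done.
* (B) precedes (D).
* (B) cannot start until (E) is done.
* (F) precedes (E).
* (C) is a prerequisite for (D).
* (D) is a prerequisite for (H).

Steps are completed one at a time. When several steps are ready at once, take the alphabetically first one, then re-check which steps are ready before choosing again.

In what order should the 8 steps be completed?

(A), (C) and (F) have no prerequisites; (A) has the earlier label, so (A) is first.
(C) and (F) are both available; (C) has the earlier label → (C).
Next only (F) has its prerequisites met → (F).
(E) and (G) are both available; (E) has the earlier label → (E).
(G) needed (F), now all done → (G).
Next only (B) has its prerequisites met → (B).
(D) needed (B) and (C), now all done → (D).
That leaves (H) as the only ready step → (H).

(A) (C) (F) (E) (G) (B) (D) (H)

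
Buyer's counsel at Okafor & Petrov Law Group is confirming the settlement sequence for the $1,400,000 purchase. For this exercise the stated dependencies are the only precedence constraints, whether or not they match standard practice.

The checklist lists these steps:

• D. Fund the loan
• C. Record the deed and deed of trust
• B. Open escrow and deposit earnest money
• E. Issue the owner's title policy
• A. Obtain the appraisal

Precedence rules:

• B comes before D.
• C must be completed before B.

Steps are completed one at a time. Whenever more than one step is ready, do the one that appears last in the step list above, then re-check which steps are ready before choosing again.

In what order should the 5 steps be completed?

A → E → C → B → D

Nothing is required for A, E and C. A is listed later → A first.
E and C are both available; E is listed later → E.
C is the only step now ready → C.
B is the only step now ready → B.
D needed B, now all done → D.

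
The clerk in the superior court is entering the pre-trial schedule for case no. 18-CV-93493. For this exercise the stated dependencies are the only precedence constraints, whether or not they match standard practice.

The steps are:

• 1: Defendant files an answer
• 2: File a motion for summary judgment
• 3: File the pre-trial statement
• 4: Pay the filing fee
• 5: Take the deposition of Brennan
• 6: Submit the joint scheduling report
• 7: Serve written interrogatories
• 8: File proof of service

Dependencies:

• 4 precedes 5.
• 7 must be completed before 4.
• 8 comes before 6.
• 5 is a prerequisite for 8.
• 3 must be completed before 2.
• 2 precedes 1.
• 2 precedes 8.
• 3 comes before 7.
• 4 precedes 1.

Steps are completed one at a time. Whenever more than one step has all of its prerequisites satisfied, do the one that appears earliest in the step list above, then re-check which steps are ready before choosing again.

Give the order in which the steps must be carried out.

3 is the only step with nothing outstanding, so it goes first.
2 and 7 are both available; 2 is listed earlier → 2.
7 is the only step now ready → 7.
4 is the only step now ready → 4.
1 and 5 are both available; 1 is listed earlier → 1.
That leaves 5 as the only ready step → 5.
8 needed 2 and 5, now all done → 8.
That leaves 6 as the only ready step → 6.

3 → 2 → 7 → 4 → 1 → 5 → 8 → 6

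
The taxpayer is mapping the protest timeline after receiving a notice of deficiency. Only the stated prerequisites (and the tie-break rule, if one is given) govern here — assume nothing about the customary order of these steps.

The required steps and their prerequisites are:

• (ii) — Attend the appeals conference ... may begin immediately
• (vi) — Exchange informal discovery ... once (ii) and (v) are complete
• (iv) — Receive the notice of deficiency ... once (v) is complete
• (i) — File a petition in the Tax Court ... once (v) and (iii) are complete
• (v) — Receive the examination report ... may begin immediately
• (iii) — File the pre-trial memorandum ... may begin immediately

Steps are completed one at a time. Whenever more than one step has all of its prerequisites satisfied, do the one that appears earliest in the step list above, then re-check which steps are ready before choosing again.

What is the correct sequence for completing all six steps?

(ii), (v) and (iii) have no prerequisites; (ii) is listed earlier, so (ii) is first.
Now (v) and (iii) have their prerequisites met. (v) is listed earlier, so (v) next.
Ready: (vi), (iv) and (iii). (vi) is listed earlier → (vi).
Ready: (iv) and (iii). (iv) is listed earlier → (iv).
Next only (iii) has its prerequisites met → (iii).
(i) needed (v) and (iii), now all done → (i).

(ii), (v), (vi), (iv), (iii), (i)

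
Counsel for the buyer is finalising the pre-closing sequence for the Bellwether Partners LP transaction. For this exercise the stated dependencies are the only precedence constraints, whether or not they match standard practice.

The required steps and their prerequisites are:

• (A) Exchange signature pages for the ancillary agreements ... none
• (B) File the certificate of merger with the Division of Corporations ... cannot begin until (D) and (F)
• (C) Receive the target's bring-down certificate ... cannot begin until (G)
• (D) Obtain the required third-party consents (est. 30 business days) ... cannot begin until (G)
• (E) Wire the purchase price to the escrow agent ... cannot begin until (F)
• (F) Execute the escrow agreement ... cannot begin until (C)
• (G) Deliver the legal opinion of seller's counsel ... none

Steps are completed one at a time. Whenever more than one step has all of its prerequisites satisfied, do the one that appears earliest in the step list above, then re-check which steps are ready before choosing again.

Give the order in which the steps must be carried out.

(A) and (G) have no prerequisites; (A) is listed earlier, so (A) is first.
That leaves (G) as the only ready step → (G).
Ready: (C) and (D). (C) is listed earlier → (C).
(F) now also ready, so the ready set is {(D), (F)}; (D) is listed earlier → (D).
(F) needed (C), now all done → (F).
Now (B) and (E) have their prerequisites met. (B) is listed earlier, so (B) next.
That leaves (E) as the only ready step → (E).

(A), (G), (C), (D), (F), (B), (E)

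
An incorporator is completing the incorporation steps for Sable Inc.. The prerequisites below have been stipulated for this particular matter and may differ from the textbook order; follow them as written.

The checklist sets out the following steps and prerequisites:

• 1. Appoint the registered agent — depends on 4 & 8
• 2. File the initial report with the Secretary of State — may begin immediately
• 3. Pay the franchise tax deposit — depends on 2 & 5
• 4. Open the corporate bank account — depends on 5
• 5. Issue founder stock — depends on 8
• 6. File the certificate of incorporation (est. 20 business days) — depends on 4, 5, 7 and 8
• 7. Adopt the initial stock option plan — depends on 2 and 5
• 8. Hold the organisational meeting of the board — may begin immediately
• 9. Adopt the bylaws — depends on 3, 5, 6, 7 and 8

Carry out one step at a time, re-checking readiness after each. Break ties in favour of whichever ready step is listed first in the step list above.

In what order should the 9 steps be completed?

2 and 8 have no prerequisites; 2 is listed earlier, so 2 is first.
That leaves 8 as the only ready step → 8.
Next only 5 has its prerequisites met → 5.
Ready: 3, 4 and 7. 3 is listed earlier → 3.
Ready: 4 and 7. 4 is listed earlier → 4.
Ready: 1 and 7. 1 is listed earlier → 1.
7 needed 2 and 5, now all done → 7.
6 needed 4, 5, 7 and 8, now all done → 6.
Next only 9 has its prerequisites met → 9.

2 8 5 3 4 1 7 6 9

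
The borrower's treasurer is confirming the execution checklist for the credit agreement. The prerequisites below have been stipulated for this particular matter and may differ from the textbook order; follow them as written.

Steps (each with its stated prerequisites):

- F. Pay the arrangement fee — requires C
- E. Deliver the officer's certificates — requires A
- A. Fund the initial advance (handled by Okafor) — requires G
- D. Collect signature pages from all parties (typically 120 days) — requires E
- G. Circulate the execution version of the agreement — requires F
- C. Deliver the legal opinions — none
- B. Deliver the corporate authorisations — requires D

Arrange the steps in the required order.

C has no prerequisites → C first.
F needed C, now all done → F.
That leaves G as the only ready step → G.
A needed G, now all done → A.
E needed A, now all done → E.
Next only D has its prerequisites met → D.
B needed D, now all done → B.

C F G A E D B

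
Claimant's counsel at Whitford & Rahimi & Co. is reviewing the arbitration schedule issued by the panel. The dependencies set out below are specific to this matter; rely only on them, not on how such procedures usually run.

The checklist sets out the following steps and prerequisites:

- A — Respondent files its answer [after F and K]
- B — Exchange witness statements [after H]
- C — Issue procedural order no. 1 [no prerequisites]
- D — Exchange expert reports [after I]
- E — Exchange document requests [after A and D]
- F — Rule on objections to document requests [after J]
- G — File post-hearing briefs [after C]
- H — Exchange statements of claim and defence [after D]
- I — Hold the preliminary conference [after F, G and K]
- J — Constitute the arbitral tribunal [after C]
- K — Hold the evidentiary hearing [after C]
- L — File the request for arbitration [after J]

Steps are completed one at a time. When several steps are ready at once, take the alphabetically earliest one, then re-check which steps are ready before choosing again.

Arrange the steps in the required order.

Only C has no prerequisites, so it is first.
Now G, J and K have their prerequisites met. G has the earlier label, so G next.
Ready: J and K. J has the earlier label → J.
Ready: F, K and L. F has the earlier label → F.
Now K and L have their prerequisites met. K has the earlier label, so K next.
A, I and L are all available; A has the earlier label → A.
I and L are both available; I has the earlier label → I.
Ready: D and L. D has the earlier label → D.
E, H and L are all available; E has the earlier label → E.
Ready: H and L. H has the earlier label → H.
B now also ready, so the ready set is {B, L}; B has the earlier label → B.
L is the only step now ready → L.

C → G → J → F → K → A → I → D → E → H → B → L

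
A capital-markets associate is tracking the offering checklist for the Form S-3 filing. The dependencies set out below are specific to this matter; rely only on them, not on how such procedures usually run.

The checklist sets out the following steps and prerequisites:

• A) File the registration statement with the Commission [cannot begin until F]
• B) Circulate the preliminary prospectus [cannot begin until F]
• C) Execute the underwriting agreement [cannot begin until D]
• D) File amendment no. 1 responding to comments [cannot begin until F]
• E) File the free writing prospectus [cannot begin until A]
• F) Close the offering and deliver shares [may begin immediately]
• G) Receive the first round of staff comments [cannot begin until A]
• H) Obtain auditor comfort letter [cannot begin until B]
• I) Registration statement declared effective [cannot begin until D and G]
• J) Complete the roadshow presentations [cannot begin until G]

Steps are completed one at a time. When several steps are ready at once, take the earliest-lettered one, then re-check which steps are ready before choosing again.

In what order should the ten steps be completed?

F, A, B, D, C, E, G, H, I, J

F has no prerequisites → F first.
A, B and D are all available; A has the earlier label → A.
Now B, D, E and G have their prerequisites met. B has the earlier label, so B next.
Ready: D, E, G and H. D has the earlier label → D.
C now also ready, so the ready set is {C, E, G, H}; C has the earlier label → C.
Now E, G and H have their prerequisites met. E has the earlier label, so E next.
Now G and H have their prerequisites met. G has the earlier label, so G next.
I and J now also ready, so the ready set is {H, I, J}; H has the earlier label → H.
I and J are both available; I has the earlier label → I.
J needed G, now all done → J.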